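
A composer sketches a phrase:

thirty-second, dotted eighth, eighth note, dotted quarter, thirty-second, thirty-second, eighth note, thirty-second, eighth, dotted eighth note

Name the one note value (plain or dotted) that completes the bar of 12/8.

The bar of 12/8 = 48 thirty-second notes.
In thirty-second notes: thirty-second = 1; dotted eighth = 6; eighth note = 4; dotted quarter = 12; thirty-second = 1; thirty-second = 1; eighth note = 4; thirty-second = 1; eighth = 4; dotted eighth note = 6.
Total: 1 + 6 + 4 + 12 + 1 + 1 + 4 + 1 + 4 + 6 = 40.
Remaining: 48 − 40 = 8 thirty-second notes, which is a quarter note.

quarter note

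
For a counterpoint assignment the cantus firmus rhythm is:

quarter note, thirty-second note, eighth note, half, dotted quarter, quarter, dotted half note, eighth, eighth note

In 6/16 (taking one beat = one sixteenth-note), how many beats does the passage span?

One sixteenth-note beat = 2 thirty-second notes.
In thirty-second notes: quarter note = 8; thirty-second note = 1; eighth note = 4; half = 16; dotted quarter = 12; quarter = 8; dotted half note = 24; eighth = 4; eighth note = 4.
Adding: 8 + 1 + 4 + 16 + 12 + 8 + 24 + 4 + 4 = 81.
81 ÷ 2 = 40.5 beats.

40.5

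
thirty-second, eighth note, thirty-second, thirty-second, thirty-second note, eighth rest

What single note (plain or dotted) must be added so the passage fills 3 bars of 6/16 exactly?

3 bars of 6/16 = 36 thirty-second notes.
Convert each value to thirty-second notes: thirty-second = 1; eighth note = 4; thirty-second = 1; thirty-second = 1; thirty-second note = 1; eighth rest = 4.
Altogether 1 + 4 + 1 + 1 + 1 + 4 = 12.
Remaining: 36 − 12 = 24 thirty-second notes, which is a dotted half note.

dotted half note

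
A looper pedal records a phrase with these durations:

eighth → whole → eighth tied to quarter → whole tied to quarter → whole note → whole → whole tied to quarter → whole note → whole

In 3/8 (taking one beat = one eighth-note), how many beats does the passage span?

64

One eighth-note beat = 2 sixteenth notes.
Convert each value to sixteenth notes: eighth = 2; whole = 16; eighth tied to quarter (eighth + quarter) = 6; whole tied to quarter (whole + quarter) = 20; whole note = 16; whole = 16; whole tied to quarter (whole + quarter) = 20; whole note = 16; whole = 16.
Total: 2 + 16 + 6 + 20 + 16 + 16 + 20 + 16 + 16 = 128.
128 ÷ 2 = 64 beats.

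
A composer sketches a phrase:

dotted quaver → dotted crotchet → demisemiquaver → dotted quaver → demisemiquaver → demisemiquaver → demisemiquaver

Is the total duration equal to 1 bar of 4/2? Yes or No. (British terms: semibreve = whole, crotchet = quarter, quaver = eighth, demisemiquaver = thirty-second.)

One bar of 4/2 = 64 thirty-second notes.
In thirty-second notes: dotted quaver = 6; dotted crotchet = 12; demisemiquaver = 1; dotted quaver = 6; demisemiquaver = 1; demisemiquaver = 1; demisemiquaver = 1.
Altogether 6 + 12 + 1 + 6 + 1 + 1 + 1 = 28.
28 falls short of 64, so the answer is No.

No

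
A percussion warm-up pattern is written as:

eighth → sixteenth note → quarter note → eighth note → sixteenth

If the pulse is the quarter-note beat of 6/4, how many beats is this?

2.5

One quarter-note beat = 4 sixteenth notes.
Each duration in sixteenth notes: eighth = 2; sixteenth note = 1; quarter note = 4; eighth note = 2; sixteenth = 1.
Sum: 2 + 1 + 4 + 2 + 1 = 10.
10 ÷ 4 = 2.5 beats.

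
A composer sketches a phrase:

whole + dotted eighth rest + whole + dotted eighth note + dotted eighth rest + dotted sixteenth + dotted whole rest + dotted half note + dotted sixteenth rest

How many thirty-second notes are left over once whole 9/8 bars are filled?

One bar of 9/8 = 36 thirty-second notes.
Convert each value to thirty-second notes: whole = 32; dotted eighth rest = 6; whole = 32; dotted eighth note = 6; dotted eighth rest = 6; dotted sixteenth = 3; dotted whole rest = 48; dotted half note = 24; dotted sixteenth rest = 3.
Sum: 32 + 6 + 32 + 6 + 6 + 3 + 48 + 24 + 3 = 160.
160 ÷ 36 = 4 complete bars with 16 thirty-second notes remaining.

16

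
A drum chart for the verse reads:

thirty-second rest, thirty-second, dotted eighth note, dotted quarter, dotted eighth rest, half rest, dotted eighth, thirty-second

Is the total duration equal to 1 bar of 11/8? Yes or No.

No

One bar of 11/8 = 44 thirty-second notes.
Express everything in thirty-second notes: thirty-second rest = 1; thirty-second = 1; dotted eighth note = 6; dotted quarter = 12; dotted eighth rest = 6; half rest = 16; dotted eighth = 6; thirty-second = 1.
Altogether 1 + 1 + 6 + 12 + 6 + 16 + 6 + 1 = 49.
49 exceeds 44, so the answer is No.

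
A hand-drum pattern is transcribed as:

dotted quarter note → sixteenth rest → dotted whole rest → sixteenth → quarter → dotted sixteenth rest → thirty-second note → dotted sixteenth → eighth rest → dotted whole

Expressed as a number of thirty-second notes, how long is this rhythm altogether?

Convert each value to thirty-second notes: dotted quarter note = 12; sixteenth rest = 2; dotted whole rest = 48; sixteenth = 2; quarter = 8; dotted sixteenth rest = 3; thirty-second note = 1; dotted sixteenth = 3; eighth rest = 4; dotted whole = 48.
Altogether 12 + 2 + 48 + 2 + 8 + 3 + 1 + 3 + 4 + 48 = 131 thirty-second notes.

131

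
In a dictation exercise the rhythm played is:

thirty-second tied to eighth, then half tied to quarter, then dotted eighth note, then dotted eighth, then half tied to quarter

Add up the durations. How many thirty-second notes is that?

Express everything in thirty-second notes: thirty-second tied to eighth (thirty-second + eighth) = 5; half tied to quarter (half + quarter) = 24; dotted eighth note = 6; dotted eighth = 6; half tied to quarter (half + quarter) = 24.
Sum: 5 + 24 + 6 + 6 + 24 = 65 thirty-second notes.

65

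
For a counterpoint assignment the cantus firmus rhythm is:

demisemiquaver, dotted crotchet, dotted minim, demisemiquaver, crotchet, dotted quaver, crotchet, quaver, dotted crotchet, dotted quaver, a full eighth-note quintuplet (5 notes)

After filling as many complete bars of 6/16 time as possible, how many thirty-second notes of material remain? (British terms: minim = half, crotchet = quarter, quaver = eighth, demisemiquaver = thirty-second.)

One bar of 6/16 = 12 thirty-second notes.
Each duration in thirty-second notes: demisemiquaver = 1; dotted crotchet = 12; dotted minim = 24; demisemiquaver = 1; crotchet = 8; dotted quaver = 6; crotchet = 8; quaver = 4; dotted crotchet = 12; dotted quaver = 6; a full eighth-note quintuplet (5 notes) (five quintuplet eighths span one half) = 16.
Sum: 1 + 12 + 24 + 1 + 8 + 6 + 8 + 4 + 12 + 6 + 16 = 98.
98 ÷ 12 = 8 complete bars with 2 thirty-second notes remaining.

2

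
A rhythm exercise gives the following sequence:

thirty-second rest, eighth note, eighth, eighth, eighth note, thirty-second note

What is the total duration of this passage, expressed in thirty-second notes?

18

Express everything in thirty-second notes: thirty-second rest = 1; eighth note = 4; eighth = 4; eighth = 4; eighth note = 4; thirty-second note = 1.
Total: 1 + 4 + 4 + 4 + 4 + 1 = 18 thirty-second notes.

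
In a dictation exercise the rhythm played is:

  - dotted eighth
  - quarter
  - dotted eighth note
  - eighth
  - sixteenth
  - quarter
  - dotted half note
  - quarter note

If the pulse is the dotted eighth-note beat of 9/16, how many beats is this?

One dotted eighth-note beat = 3 sixteenth notes.
Working in sixteenth notes: dotted eighth = 3; quarter = 4; dotted eighth note = 3; eighth = 2; sixteenth = 1; quarter = 4; dotted half note = 12; quarter note = 4.
Adding: 3 + 4 + 3 + 2 + 1 + 4 + 12 + 4 = 33.
33 ÷ 3 = 11 beats.

11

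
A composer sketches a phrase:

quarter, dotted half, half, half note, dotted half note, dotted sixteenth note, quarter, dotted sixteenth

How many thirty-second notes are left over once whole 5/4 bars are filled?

One bar of 5/4 = 40 thirty-second notes.
Working in thirty-second notes: quarter = 8; dotted half = 24; half = 16; half note = 16; dotted half note = 24; dotted sixteenth note = 3; quarter = 8; dotted sixteenth = 3.
Total: 8 + 24 + 16 + 16 + 24 + 3 + 8 + 3 = 102.
102 ÷ 40 = 2 complete bars with 22 thirty-second notes remaining.

22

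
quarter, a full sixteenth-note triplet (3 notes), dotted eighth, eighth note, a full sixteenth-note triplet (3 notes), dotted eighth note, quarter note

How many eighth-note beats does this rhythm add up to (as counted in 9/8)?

One eighth-note beat = 2 sixteenth notes.
Working in sixteenth notes: quarter = 4; a full sixteenth-note triplet (3 notes) (three triplet sixteenths span one eighth) = 2; dotted eighth = 3; eighth note = 2; a full sixteenth-note triplet (3 notes) (three triplet sixteenths span one eighth) = 2; dotted eighth note = 3; quarter note = 4.
Sum: 4 + 2 + 3 + 2 + 2 + 3 + 4 = 20.
20 ÷ 2 = 10 beats.

10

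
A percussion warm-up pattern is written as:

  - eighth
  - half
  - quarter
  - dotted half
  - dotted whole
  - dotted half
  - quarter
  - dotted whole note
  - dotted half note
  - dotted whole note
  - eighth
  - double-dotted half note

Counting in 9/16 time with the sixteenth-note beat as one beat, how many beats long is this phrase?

One sixteenth-note beat = 2 thirty-second notes.
Each duration in thirty-second notes: eighth = 4; half = 16; quarter = 8; dotted half = 24; dotted whole = 48; dotted half = 24; quarter = 8; dotted whole note = 48; dotted half note = 24; dotted whole note = 48; eighth = 4; double-dotted half note = 28.
Sum: 4 + 16 + 8 + 24 + 48 + 24 + 8 + 48 + 24 + 48 + 4 + 28 = 284.
284 ÷ 2 = 142 beats.

142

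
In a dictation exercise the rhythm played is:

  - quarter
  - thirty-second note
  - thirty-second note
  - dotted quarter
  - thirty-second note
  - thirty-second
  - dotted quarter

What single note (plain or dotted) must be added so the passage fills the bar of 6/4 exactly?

The bar of 6/4 = 48 thirty-second notes.
Convert each value to thirty-second notes: quarter = 8; thirty-second note = 1; thirty-second note = 1; dotted quarter = 12; thirty-second note = 1; thirty-second = 1; dotted quarter = 12.
Sum: 8 + 1 + 1 + 12 + 1 + 1 + 12 = 36.
Remaining: 48 − 36 = 12 thirty-second notes, which is a dotted quarter note.

dotted quarter note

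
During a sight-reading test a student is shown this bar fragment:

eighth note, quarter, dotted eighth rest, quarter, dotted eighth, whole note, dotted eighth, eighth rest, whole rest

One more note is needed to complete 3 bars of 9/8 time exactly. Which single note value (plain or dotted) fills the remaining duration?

3 bars of 9/8 = 54 sixteenth notes.
In sixteenth notes: eighth note = 2; quarter = 4; dotted eighth rest = 3; quarter = 4; dotted eighth = 3; whole note = 16; dotted eighth = 3; eighth rest = 2; whole rest = 16.
Total: 2 + 4 + 3 + 4 + 3 + 16 + 3 + 2 + 16 = 53.
Remaining: 54 − 53 = 1 sixteenth note, which is a sixteenth note.

sixteenth note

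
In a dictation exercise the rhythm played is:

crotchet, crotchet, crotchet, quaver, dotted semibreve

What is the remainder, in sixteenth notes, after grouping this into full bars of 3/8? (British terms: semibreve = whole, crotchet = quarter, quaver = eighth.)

2

One bar of 3/8 = 3 eighth notes.
Express everything in eighth notes: crotchet = 2; crotchet = 2; crotchet = 2; quaver = 1; dotted semibreve = 12.
Total: 2 + 2 + 2 + 1 + 12 = 19.
19 ÷ 3 = 6 complete bars with 1 eighth note remaining = 2 sixteenth notes.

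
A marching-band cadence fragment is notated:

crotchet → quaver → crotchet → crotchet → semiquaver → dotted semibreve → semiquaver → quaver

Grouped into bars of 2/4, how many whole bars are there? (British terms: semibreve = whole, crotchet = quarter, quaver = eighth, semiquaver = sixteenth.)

One bar of 2/4 = 8 sixteenth notes.
Express everything in sixteenth notes: crotchet = 4; quaver = 2; crotchet = 4; crotchet = 4; semiquaver = 1; dotted semibreve = 24; semiquaver = 1; quaver = 2.
Altogether 4 + 2 + 4 + 4 + 1 + 24 + 1 + 2 = 42.
42 ÷ 8 = 5 complete bars with 2 left over.

5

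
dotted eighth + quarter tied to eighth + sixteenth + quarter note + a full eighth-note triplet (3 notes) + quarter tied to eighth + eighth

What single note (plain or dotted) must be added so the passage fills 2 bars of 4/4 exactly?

dotted quarter note

2 bars of 4/4 = 32 sixteenth notes.
Express everything in sixteenth notes: dotted eighth = 3; quarter tied to eighth (quarter + eighth) = 6; sixteenth = 1; quarter note = 4; a full eighth-note triplet (3 notes) (three triplet eighths span one quarter) = 4; quarter tied to eighth (quarter + eighth) = 6; eighth = 2.
Sum: 3 + 6 + 1 + 4 + 4 + 6 + 2 = 26.
Remaining: 32 − 26 = 6 sixteenth notes, which is a dotted quarter note.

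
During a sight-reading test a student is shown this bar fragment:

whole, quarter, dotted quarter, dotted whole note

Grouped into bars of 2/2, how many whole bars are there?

3

One bar of 2/2 = 8 eighth notes.
Each duration in eighth notes: whole = 8; quarter = 2; dotted quarter = 3; dotted whole note = 12.
Sum: 8 + 2 + 3 + 12 = 25.
25 ÷ 8 = 3 complete bars with 1 left over.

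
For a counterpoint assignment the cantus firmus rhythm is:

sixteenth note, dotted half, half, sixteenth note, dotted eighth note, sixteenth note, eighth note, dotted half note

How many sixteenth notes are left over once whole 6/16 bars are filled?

4

One bar of 6/16 = 6 sixteenth notes.
Express everything in sixteenth notes: sixteenth note = 1; dotted half = 12; half = 8; sixteenth note = 1; dotted eighth note = 3; sixteenth note = 1; eighth note = 2; dotted half note = 12.
Sum: 1 + 12 + 8 + 1 + 3 + 1 + 2 + 12 = 40.
40 ÷ 6 = 6 complete bars with 4 sixteenth notes remaining.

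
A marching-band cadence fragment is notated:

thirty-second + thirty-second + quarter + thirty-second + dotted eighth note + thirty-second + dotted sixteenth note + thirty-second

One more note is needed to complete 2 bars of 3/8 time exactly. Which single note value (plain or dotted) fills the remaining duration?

2 bars of 3/8 = 24 thirty-second notes.
Each duration in thirty-second notes: thirty-second = 1; thirty-second = 1; quarter = 8; thirty-second = 1; dotted eighth note = 6; thirty-second = 1; dotted sixteenth note = 3; thirty-second = 1.
Adding: 1 + 1 + 8 + 1 + 6 + 1 + 3 + 1 = 22.
Remaining: 24 − 22 = 2 thirty-second notes, which is a sixteenth note.

sixteenth note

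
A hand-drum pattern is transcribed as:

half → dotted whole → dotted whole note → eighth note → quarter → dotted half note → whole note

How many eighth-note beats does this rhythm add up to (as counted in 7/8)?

45

One eighth-note beat = 2 sixteenth notes.
Convert each value to sixteenth notes: half = 8; dotted whole = 24; dotted whole note = 24; eighth note = 2; quarter = 4; dotted half note = 12; whole note = 16.
Altogether 8 + 24 + 24 + 2 + 4 + 12 + 16 = 90.
90 ÷ 2 = 45 beats.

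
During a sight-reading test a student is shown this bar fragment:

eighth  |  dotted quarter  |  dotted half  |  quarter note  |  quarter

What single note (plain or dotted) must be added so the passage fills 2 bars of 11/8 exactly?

whole note

2 bars of 11/8 = 22 eighth notes.
In eighth notes: eighth = 1; dotted quarter = 3; dotted half = 6; quarter note = 2; quarter = 2.
Altogether 1 + 3 + 6 + 2 + 2 = 14.
Remaining: 22 − 14 = 8 eighth notes, which is a whole note.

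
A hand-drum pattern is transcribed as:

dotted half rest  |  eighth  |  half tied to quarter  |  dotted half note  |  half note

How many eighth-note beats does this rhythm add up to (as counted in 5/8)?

One eighth-note beat = 2 sixteenth notes.
Each duration in sixteenth notes: dotted half rest = 12; eighth = 2; half tied to quarter (half + quarter) = 12; dotted half note = 12; half note = 8.
Altogether 12 + 2 + 12 + 12 + 8 = 46.
46 ÷ 2 = 23 beats.

23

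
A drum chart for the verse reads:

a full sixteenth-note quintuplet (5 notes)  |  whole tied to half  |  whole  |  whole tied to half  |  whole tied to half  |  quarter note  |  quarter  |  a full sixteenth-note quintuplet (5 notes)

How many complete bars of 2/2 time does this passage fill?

One bar of 2/2 = 4 quarter notes.
Each duration in quarter notes: a full sixteenth-note quintuplet (5 notes) (five quintuplet sixteenths span one quarter) = 1; whole tied to half (whole + half) = 6; whole = 4; whole tied to half (whole + half) = 6; whole tied to half (whole + half) = 6; quarter note = 1; quarter = 1; a full sixteenth-note quintuplet (5 notes) (five quintuplet sixteenths span one quarter) = 1.
Sum: 1 + 6 + 4 + 6 + 6 + 1 + 1 + 1 = 26.
26 ÷ 4 = 6 complete bars with 2 left over.

6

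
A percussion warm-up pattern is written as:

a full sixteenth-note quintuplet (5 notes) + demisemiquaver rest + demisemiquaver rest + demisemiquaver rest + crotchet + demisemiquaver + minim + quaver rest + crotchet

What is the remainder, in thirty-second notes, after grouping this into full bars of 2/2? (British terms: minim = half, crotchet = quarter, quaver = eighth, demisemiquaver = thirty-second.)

16

One bar of 2/2 = 32 thirty-second notes.
Each duration in thirty-second notes: a full sixteenth-note quintuplet (5 notes) (five quintuplet sixteenths span one quarter) = 8; demisemiquaver rest = 1; demisemiquaver rest = 1; demisemiquaver rest = 1; crotchet = 8; demisemiquaver = 1; minim = 16; quaver rest = 4; crotchet = 8.
Altogether 8 + 1 + 1 + 1 + 8 + 1 + 16 + 4 + 8 = 48.
48 ÷ 32 = 1 complete bar with 16 thirty-second notes remaining.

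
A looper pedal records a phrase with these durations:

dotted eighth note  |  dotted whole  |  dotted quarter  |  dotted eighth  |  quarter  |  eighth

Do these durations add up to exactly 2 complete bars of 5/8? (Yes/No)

One bar of 5/8 = 10 sixteenth notes, so 2 bars = 20.
In sixteenth notes: dotted eighth note = 3; dotted whole = 24; dotted quarter = 6; dotted eighth = 3; quarter = 4; eighth = 2.
Sum: 3 + 24 + 6 + 3 + 4 + 2 = 42.
42 exceeds 20, so the answer is No.

No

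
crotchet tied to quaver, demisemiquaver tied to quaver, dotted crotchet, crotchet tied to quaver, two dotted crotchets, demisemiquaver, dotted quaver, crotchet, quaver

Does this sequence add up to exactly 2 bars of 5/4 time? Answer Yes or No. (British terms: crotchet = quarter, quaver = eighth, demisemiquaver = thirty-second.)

No

One bar of 5/4 = 40 thirty-second notes, so 2 bars = 80.
Express everything in thirty-second notes: crotchet tied to quaver (crotchet + quaver) = 12; demisemiquaver tied to quaver (demisemiquaver + quaver) = 5; dotted crotchet = 12; crotchet tied to quaver (crotchet + quaver) = 12; dotted crotchet = 12; dotted crotchet = 12; demisemiquaver = 1; dotted quaver = 6; crotchet = 8; quaver = 4.
Adding: 12 + 5 + 12 + 12 + 12 + 12 + 1 + 6 + 8 + 4 = 84.
84 exceeds 80, so the answer is No.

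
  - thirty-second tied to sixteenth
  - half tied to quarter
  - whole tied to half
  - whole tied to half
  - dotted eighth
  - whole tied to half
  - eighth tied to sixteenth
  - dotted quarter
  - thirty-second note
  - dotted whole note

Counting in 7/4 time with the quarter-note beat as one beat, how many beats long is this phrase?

30.5

One quarter-note beat = 8 thirty-second notes.
In thirty-second notes: thirty-second tied to sixteenth (thirty-second + sixteenth) = 3; half tied to quarter (half + quarter) = 24; whole tied to half (whole + half) = 48; whole tied to half (whole + half) = 48; dotted eighth = 6; whole tied to half (whole + half) = 48; eighth tied to sixteenth (eighth + sixteenth) = 6; dotted quarter = 12; thirty-second note = 1; dotted whole note = 48.
Altogether 3 + 24 + 48 + 48 + 6 + 48 + 6 + 12 + 1 + 48 = 244.
244 ÷ 8 = 30.5 beats.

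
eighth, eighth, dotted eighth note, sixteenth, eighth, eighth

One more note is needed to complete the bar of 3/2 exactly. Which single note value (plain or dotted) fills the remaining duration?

dotted half note

The bar of 3/2 = 24 sixteenth notes.
Working in sixteenth notes: eighth = 2; eighth = 2; dotted eighth note = 3; sixteenth = 1; eighth = 2; eighth = 2.
Altogether 2 + 2 + 3 + 1 + 2 + 2 = 12.
Remaining: 24 − 12 = 12 sixteenth notes, which is a dotted half note.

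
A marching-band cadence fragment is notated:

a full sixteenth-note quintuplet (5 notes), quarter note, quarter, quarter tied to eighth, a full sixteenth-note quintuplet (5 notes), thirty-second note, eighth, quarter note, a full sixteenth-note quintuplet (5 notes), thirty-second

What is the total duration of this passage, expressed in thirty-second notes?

Convert each value to thirty-second notes: a full sixteenth-note quintuplet (5 notes) (five quintuplet sixteenths span one quarter) = 8; quarter note = 8; quarter = 8; quarter tied to eighth (quarter + eighth) = 12; a full sixteenth-note quintuplet (5 notes) (five quintuplet sixteenths span one quarter) = 8; thirty-second note = 1; eighth = 4; quarter note = 8; a full sixteenth-note quintuplet (5 notes) (five quintuplet sixteenths span one quarter) = 8; thirty-second = 1.
Altogether 8 + 8 + 8 + 12 + 8 + 1 + 4 + 8 + 8 + 1 = 66 thirty-second notes.

66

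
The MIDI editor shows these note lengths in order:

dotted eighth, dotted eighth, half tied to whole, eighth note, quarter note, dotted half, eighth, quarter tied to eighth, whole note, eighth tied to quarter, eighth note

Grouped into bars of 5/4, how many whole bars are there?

One bar of 5/4 = 20 sixteenth notes.
Each duration in sixteenth notes: dotted eighth = 3; dotted eighth = 3; half tied to whole (half + whole) = 24; eighth note = 2; quarter note = 4; dotted half = 12; eighth = 2; quarter tied to eighth (quarter + eighth) = 6; whole note = 16; eighth tied to quarter (eighth + quarter) = 6; eighth note = 2.
Total: 3 + 3 + 24 + 2 + 4 + 12 + 2 + 6 + 16 + 6 + 2 = 80.
80 ÷ 20 = 4 complete bars with 0 left over.

4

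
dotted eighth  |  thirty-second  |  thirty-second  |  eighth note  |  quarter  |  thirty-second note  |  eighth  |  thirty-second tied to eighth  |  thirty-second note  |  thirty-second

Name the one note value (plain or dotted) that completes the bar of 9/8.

The bar of 9/8 = 36 thirty-second notes.
Each duration in thirty-second notes: dotted eighth = 6; thirty-second = 1; thirty-second = 1; eighth note = 4; quarter = 8; thirty-second note = 1; eighth = 4; thirty-second tied to eighth (thirty-second + eighth) = 5; thirty-second note = 1; thirty-second = 1.
Altogether 6 + 1 + 1 + 4 + 8 + 1 + 4 + 5 + 1 + 1 = 32.
Remaining: 36 − 32 = 4 thirty-second notes, which is a eighth note.

eighth note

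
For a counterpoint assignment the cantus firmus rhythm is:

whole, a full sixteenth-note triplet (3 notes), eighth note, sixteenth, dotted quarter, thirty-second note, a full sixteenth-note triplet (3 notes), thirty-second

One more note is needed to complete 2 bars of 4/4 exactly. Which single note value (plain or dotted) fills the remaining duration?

2 bars of 4/4 = 64 thirty-second notes.
Each duration in thirty-second notes: whole = 32; a full sixteenth-note triplet (3 notes) (three triplet sixteenths span one eighth) = 4; eighth note = 4; sixteenth = 2; dotted quarter = 12; thirty-second note = 1; a full sixteenth-note triplet (3 notes) (three triplet sixteenths span one eighth) = 4; thirty-second = 1.
Altogether 32 + 4 + 4 + 2 + 12 + 1 + 4 + 1 = 60.
Remaining: 64 − 60 = 4 thirty-second notes, which is a eighth note.

eighth note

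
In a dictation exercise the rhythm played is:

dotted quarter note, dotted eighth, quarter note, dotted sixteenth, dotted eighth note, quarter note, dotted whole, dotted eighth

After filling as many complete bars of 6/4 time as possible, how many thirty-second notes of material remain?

One bar of 6/4 = 48 thirty-second notes.
In thirty-second notes: dotted quarter note = 12; dotted eighth = 6; quarter note = 8; dotted sixteenth = 3; dotted eighth note = 6; quarter note = 8; dotted whole = 48; dotted eighth = 6.
Total: 12 + 6 + 8 + 3 + 6 + 8 + 48 + 6 = 97.
97 ÷ 48 = 2 complete bars with 1 thirty-second note remaining.

1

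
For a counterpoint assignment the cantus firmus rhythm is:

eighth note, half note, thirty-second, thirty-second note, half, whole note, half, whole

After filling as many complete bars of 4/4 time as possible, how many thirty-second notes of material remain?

22

One bar of 4/4 = 32 thirty-second notes.
Working in thirty-second notes: eighth note = 4; half note = 16; thirty-second = 1; thirty-second note = 1; half = 16; whole note = 32; half = 16; whole = 32.
Adding: 4 + 16 + 1 + 1 + 16 + 32 + 16 + 32 = 118.
118 ÷ 32 = 3 complete bars with 22 thirty-second notes remaining.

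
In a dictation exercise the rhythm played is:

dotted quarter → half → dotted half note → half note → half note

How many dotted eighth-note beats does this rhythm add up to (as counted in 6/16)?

One dotted eighth-note beat = 3 sixteenth notes.
Each duration in sixteenth notes: dotted quarter = 6; half = 8; dotted half note = 12; half note = 8; half note = 8.
Adding: 6 + 8 + 12 + 8 + 8 = 42.
42 ÷ 3 = 14 beats.

14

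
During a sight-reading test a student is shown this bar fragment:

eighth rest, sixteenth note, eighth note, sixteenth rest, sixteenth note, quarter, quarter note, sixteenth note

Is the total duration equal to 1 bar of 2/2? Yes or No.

One bar of 2/2 = 16 sixteenth notes.
Express everything in sixteenth notes: eighth rest = 2; sixteenth note = 1; eighth note = 2; sixteenth rest = 1; sixteenth note = 1; quarter = 4; quarter note = 4; sixteenth note = 1.
Adding: 2 + 1 + 2 + 1 + 1 + 4 + 4 + 1 = 16.
16 equals 16, so the answer is Yes.

Yes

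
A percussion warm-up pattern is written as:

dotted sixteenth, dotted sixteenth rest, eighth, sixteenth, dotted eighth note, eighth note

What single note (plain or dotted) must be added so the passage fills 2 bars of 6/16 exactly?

2 bars of 6/16 = 24 thirty-second notes.
Convert each value to thirty-second notes: dotted sixteenth = 3; dotted sixteenth rest = 3; eighth = 4; sixteenth = 2; dotted eighth note = 6; eighth note = 4.
Altogether 3 + 3 + 4 + 2 + 6 + 4 = 22.
Remaining: 24 − 22 = 2 thirty-second notes, which is a sixteenth note.

sixteenth note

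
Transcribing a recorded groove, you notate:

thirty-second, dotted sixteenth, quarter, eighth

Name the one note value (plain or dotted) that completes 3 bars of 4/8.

3 bars of 4/8 = 48 thirty-second notes.
Each duration in thirty-second notes: thirty-second = 1; dotted sixteenth = 3; quarter = 8; eighth = 4.
Sum: 1 + 3 + 8 + 4 = 16.
Remaining: 48 − 16 = 32 thirty-second notes, which is a whole note.

whole note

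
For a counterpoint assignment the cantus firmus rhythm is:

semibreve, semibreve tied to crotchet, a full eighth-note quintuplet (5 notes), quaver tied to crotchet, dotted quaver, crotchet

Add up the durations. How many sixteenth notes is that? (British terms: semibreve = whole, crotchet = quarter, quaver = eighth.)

57

Working in sixteenth notes: semibreve = 16; semibreve tied to crotchet (semibreve + crotchet) = 20; a full eighth-note quintuplet (5 notes) (five quintuplet eighths span one half) = 8; quaver tied to crotchet (quaver + crotchet) = 6; dotted quaver = 3; crotchet = 4.
Sum: 16 + 20 + 8 + 6 + 3 + 4 = 57 sixteenth notes.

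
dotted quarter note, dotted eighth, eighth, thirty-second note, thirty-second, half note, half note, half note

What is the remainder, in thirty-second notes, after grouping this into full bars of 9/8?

One bar of 9/8 = 36 thirty-second notes.
Each duration in thirty-second notes: dotted quarter note = 12; dotted eighth = 6; eighth = 4; thirty-second note = 1; thirty-second = 1; half note = 16; half note = 16; half note = 16.
Total: 12 + 6 + 4 + 1 + 1 + 16 + 16 + 16 = 72.
72 ÷ 36 = 2 complete bars with 0 thirty-second notes remaining.

0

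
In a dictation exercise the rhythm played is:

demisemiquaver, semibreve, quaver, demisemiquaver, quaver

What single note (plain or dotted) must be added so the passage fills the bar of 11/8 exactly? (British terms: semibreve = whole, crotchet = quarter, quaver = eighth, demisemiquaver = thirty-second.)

The bar of 11/8 = 44 thirty-second notes.
Convert each value to thirty-second notes: demisemiquaver = 1; semibreve = 32; quaver = 4; demisemiquaver = 1; quaver = 4.
Adding: 1 + 32 + 4 + 1 + 4 = 42.
Remaining: 44 − 42 = 2 thirty-second notes, which is a sixteenth note.

sixteenth note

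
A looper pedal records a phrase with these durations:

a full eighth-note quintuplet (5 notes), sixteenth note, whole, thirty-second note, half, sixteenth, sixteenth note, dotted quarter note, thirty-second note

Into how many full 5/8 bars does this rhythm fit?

One bar of 5/8 = 20 thirty-second notes.
Express everything in thirty-second notes: a full eighth-note quintuplet (5 notes) (five quintuplet eighths span one half) = 16; sixteenth note = 2; whole = 32; thirty-second note = 1; half = 16; sixteenth = 2; sixteenth note = 2; dotted quarter note = 12; thirty-second note = 1.
Total: 16 + 2 + 32 + 1 + 16 + 2 + 2 + 12 + 1 = 84.
84 ÷ 20 = 4 complete bars with 4 left over.

4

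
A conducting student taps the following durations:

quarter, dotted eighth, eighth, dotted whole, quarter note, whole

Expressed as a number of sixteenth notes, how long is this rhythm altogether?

53

Convert each value to sixteenth notes: quarter = 4; dotted eighth = 3; eighth = 2; dotted whole = 24; quarter note = 4; whole = 16.
Altogether 4 + 3 + 2 + 24 + 4 + 16 = 53 sixteenth notes.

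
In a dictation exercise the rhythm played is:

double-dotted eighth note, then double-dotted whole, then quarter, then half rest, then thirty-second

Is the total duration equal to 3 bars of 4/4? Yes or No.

No

One bar of 4/4 = 32 thirty-second notes, so 3 bars = 96.
Convert each value to thirty-second notes: double-dotted eighth note = 7; double-dotted whole = 56; quarter = 8; half rest = 16; thirty-second = 1.
Adding: 7 + 56 + 8 + 16 + 1 = 88.
88 falls short of 96, so the answer is No.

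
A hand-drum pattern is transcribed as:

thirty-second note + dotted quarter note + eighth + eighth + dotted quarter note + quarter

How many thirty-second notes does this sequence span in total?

Working in thirty-second notes: thirty-second note = 1; dotted quarter note = 12; eighth = 4; eighth = 4; dotted quarter note = 12; quarter = 8.
Adding: 1 + 12 + 4 + 4 + 12 + 8 = 41 thirty-second notes.

41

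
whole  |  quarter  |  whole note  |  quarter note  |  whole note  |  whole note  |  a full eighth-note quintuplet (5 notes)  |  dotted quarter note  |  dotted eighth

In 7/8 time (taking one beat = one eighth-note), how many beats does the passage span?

One eighth-note beat = 2 sixteenth notes.
Convert each value to sixteenth notes: whole = 16; quarter = 4; whole note = 16; quarter note = 4; whole note = 16; whole note = 16; a full eighth-note quintuplet (5 notes) (five quintuplet eighths span one half) = 8; dotted quarter note = 6; dotted eighth = 3.
Sum: 16 + 4 + 16 + 4 + 16 + 16 + 8 + 6 + 3 = 89.
89 ÷ 2 = 44.5 beats.

44.5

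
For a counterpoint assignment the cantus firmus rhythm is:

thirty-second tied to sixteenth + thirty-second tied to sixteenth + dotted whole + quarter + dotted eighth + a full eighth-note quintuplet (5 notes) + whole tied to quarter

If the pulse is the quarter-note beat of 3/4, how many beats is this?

15.5

One quarter-note beat = 8 thirty-second notes.
Each duration in thirty-second notes: thirty-second tied to sixteenth (thirty-second + sixteenth) = 3; thirty-second tied to sixteenth (thirty-second + sixteenth) = 3; dotted whole = 48; quarter = 8; dotted eighth = 6; a full eighth-note quintuplet (5 notes) (five quintuplet eighths span one half) = 16; whole tied to quarter (whole + quarter) = 40.
Sum: 3 + 3 + 48 + 8 + 6 + 16 + 40 = 124.
124 ÷ 8 = 15.5 beats.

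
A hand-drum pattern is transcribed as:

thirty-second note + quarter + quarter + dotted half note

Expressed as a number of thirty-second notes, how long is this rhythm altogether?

41

Express everything in thirty-second notes: thirty-second note = 1; quarter = 8; quarter = 8; dotted half note = 24.
Sum: 1 + 8 + 8 + 24 = 41 thirty-second notes.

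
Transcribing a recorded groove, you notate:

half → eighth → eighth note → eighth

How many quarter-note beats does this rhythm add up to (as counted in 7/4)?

3.5

One quarter-note beat = 2 eighth notes.
Convert each value to eighth notes: half = 4; eighth = 1; eighth note = 1; eighth = 1.
Adding: 4 + 1 + 1 + 1 = 7.
7 ÷ 2 = 3.5 beats.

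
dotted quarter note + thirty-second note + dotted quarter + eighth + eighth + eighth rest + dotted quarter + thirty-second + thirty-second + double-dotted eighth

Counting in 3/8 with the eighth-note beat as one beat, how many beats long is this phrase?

One eighth-note beat = 4 thirty-second notes.
Each duration in thirty-second notes: dotted quarter note = 12; thirty-second note = 1; dotted quarter = 12; eighth = 4; eighth = 4; eighth rest = 4; dotted quarter = 12; thirty-second = 1; thirty-second = 1; double-dotted eighth = 7.
Altogether 12 + 1 + 12 + 4 + 4 + 4 + 12 + 1 + 1 + 7 = 58.
58 ÷ 4 = 14.5 beats.

14.5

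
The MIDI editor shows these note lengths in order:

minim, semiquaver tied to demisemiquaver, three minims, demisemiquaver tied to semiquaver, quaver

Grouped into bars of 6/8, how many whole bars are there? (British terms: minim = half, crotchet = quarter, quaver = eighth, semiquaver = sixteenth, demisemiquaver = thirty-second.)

One bar of 6/8 = 24 thirty-second notes.
Express everything in thirty-second notes: minim = 16; semiquaver tied to demisemiquaver (semiquaver + demisemiquaver) = 3; minim = 16; minim = 16; minim = 16; demisemiquaver tied to semiquaver (demisemiquaver + semiquaver) = 3; quaver = 4.
Sum: 16 + 3 + 16 + 16 + 16 + 3 + 4 = 74.
74 ÷ 24 = 3 complete bars with 2 left over.

3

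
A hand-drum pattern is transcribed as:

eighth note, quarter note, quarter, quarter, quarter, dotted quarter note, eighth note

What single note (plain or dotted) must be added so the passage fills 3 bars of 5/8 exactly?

3 bars of 5/8 = 15 eighth notes.
Convert each value to eighth notes: eighth note = 1; quarter note = 2; quarter = 2; quarter = 2; quarter = 2; dotted quarter note = 3; eighth note = 1.
Adding: 1 + 2 + 2 + 2 + 2 + 3 + 1 = 13.
Remaining: 15 − 13 = 2 eighth notes, which is a quarter note.

quarter note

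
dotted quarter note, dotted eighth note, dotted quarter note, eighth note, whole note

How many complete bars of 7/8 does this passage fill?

2

One bar of 7/8 = 14 sixteenth notes.
In sixteenth notes: dotted quarter note = 6; dotted eighth note = 3; dotted quarter note = 6; eighth note = 2; whole note = 16.
Adding: 6 + 3 + 6 + 2 + 16 = 33.
33 ÷ 14 = 2 complete bars with 5 left over.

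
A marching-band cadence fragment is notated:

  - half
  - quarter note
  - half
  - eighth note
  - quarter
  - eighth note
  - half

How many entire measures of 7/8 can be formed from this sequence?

2

One bar of 7/8 = 7 eighth notes.
Express everything in eighth notes: half = 4; quarter note = 2; half = 4; eighth note = 1; quarter = 2; eighth note = 1; half = 4.
Sum: 4 + 2 + 4 + 1 + 2 + 1 + 4 = 18.
18 ÷ 7 = 2 complete bars with 4 left over.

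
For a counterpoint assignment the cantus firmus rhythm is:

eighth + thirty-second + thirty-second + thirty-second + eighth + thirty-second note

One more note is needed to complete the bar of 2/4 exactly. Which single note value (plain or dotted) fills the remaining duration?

eighth note

The bar of 2/4 = 16 thirty-second notes.
In thirty-second notes: eighth = 4; thirty-second = 1; thirty-second = 1; thirty-second = 1; eighth = 4; thirty-second note = 1.
Sum: 4 + 1 + 1 + 1 + 4 + 1 = 12.
Remaining: 16 − 12 = 4 thirty-second notes, which is a eighth note.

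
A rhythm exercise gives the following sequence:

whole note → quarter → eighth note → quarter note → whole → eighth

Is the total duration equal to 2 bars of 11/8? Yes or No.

One bar of 11/8 = 11 eighth notes, so 2 bars = 22.
In eighth notes: whole note = 8; quarter = 2; eighth note = 1; quarter note = 2; whole = 8; eighth = 1.
Total: 8 + 2 + 1 + 2 + 8 + 1 = 22.
22 equals 22, so the answer is Yes.

Yes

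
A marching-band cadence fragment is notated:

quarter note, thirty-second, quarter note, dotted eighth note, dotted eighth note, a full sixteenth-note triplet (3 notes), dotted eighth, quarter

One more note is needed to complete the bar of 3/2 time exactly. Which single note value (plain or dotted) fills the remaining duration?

thirty-second note

The bar of 3/2 = 48 thirty-second notes.
Convert each value to thirty-second notes: quarter note = 8; thirty-second = 1; quarter note = 8; dotted eighth note = 6; dotted eighth note = 6; a full sixteenth-note triplet (3 notes) (three triplet sixteenths span one eighth) = 4; dotted eighth = 6; quarter = 8.
Altogether 8 + 1 + 8 + 6 + 6 + 4 + 6 + 8 = 47.
Remaining: 48 − 47 = 1 thirty-second note, which is a thirty-second note.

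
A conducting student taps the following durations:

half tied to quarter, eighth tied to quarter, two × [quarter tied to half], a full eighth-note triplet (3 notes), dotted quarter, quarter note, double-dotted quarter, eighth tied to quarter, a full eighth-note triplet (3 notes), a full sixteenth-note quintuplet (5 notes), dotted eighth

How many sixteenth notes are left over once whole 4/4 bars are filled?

One bar of 4/4 = 16 sixteenth notes.
Each duration in sixteenth notes: half tied to quarter (half + quarter) = 12; eighth tied to quarter (eighth + quarter) = 6; quarter tied to half (quarter + half) = 12; quarter tied to half (quarter + half) = 12; a full eighth-note triplet (3 notes) (three triplet eighths span one quarter) = 4; dotted quarter = 6; quarter note = 4; double-dotted quarter = 7; eighth tied to quarter (eighth + quarter) = 6; a full eighth-note triplet (3 notes) (three triplet eighths span one quarter) = 4; a full sixteenth-note quintuplet (5 notes) (five quintuplet sixteenths span one quarter) = 4; dotted eighth = 3.
Sum: 12 + 6 + 12 + 12 + 4 + 6 + 4 + 7 + 6 + 4 + 4 + 3 = 80.
80 ÷ 16 = 5 complete bars with 0 sixteenth notes remaining.

0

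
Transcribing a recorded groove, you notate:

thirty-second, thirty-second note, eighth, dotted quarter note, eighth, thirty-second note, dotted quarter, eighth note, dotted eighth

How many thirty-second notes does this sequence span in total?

In thirty-second notes: thirty-second = 1; thirty-second note = 1; eighth = 4; dotted quarter note = 12; eighth = 4; thirty-second note = 1; dotted quarter = 12; eighth note = 4; dotted eighth = 6.
Altogether 1 + 1 + 4 + 12 + 4 + 1 + 12 + 4 + 6 = 45 thirty-second notes.

45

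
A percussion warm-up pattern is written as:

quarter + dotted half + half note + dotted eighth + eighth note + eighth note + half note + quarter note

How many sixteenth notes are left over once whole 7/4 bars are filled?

One bar of 7/4 = 28 sixteenth notes.
Express everything in sixteenth notes: quarter = 4; dotted half = 12; half note = 8; dotted eighth = 3; eighth note = 2; eighth note = 2; half note = 8; quarter note = 4.
Total: 4 + 12 + 8 + 3 + 2 + 2 + 8 + 4 = 43.
43 ÷ 28 = 1 complete bar with 15 sixteenth notes remaining.

15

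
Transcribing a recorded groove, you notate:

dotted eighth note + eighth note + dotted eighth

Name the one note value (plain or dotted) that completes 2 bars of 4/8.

half note

2 bars of 4/8 = 16 sixteenth notes.
In sixteenth notes: dotted eighth note = 3; eighth note = 2; dotted eighth = 3.
Altogether 3 + 2 + 3 = 8.
Remaining: 16 − 8 = 8 sixteenth notes, which is a half note.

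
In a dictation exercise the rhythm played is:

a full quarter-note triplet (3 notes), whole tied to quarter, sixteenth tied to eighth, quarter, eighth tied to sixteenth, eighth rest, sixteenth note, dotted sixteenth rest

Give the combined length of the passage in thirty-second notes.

85

Express everything in thirty-second notes: a full quarter-note triplet (3 notes) (three triplet quarters span one half) = 16; whole tied to quarter (whole + quarter) = 40; sixteenth tied to eighth (sixteenth + eighth) = 6; quarter = 8; eighth tied to sixteenth (eighth + sixteenth) = 6; eighth rest = 4; sixteenth note = 2; dotted sixteenth rest = 3.
Sum: 16 + 40 + 6 + 8 + 6 + 4 + 2 + 3 = 85 thirty-second notes.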